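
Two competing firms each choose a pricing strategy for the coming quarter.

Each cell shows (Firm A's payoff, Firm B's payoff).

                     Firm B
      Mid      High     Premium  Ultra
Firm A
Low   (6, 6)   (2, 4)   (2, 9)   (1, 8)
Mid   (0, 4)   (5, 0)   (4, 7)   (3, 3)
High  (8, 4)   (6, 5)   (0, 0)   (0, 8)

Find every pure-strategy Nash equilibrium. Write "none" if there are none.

Firm A against Mid: payoffs 6, 0, 8 → best response High.
Firm A against High: payoffs 2, 5, 6 → best response High.
Firm A against Premium: payoffs 2, 4, 0 → best response Mid.
Firm A against Ultra: payoffs 1, 3, 0 → best response Mid.
Firm B against Low: payoffs 6, 4, 9, 8 → best response Premium.
Firm B against Mid: payoffs 4, 0, 7, 3 → best response Premium.
Firm B against High: payoffs 4, 5, 0, 8 → best response Ultra.
Mutual best responses: (Mid, Premium).

Pure NE: (Mid, Premium)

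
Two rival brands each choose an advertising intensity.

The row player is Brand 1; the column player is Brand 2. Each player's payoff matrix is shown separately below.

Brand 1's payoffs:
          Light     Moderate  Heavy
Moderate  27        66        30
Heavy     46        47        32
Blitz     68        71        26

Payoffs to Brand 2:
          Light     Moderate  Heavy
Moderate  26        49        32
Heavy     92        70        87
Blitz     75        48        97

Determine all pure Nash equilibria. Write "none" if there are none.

This game has no pure Nash equilibrium.

Brand 1 against Light: payoffs 27, 46, 68 → best response Blitz.
Brand 1 against Moderate: payoffs 66, 47, 71 → best response Blitz.
Brand 1 against Heavy: payoffs 30, 32, 26 → best response Heavy.
Brand 2 against Moderate: payoffs 26, 49, 32 → best response Moderate.
Brand 2 against Heavy: payoffs 92, 70, 87 → best response Light.
Brand 2 against Blitz: payoffs 75, 48, 97 → best response Heavy.
No profile is a mutual best response for all players.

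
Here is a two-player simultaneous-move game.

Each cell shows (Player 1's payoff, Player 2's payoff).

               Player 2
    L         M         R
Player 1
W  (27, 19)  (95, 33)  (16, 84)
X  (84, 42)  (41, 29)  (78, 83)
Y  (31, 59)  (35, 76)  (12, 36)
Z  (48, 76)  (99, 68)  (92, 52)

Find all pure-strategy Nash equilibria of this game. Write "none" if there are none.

There is no pure-strategy Nash equilibrium.

(W, L): Player 1 can switch to X (27 → 84). Not NE.
(W, M): Player 1 can switch to Z (95 → 99). Not NE.
(W, R): Player 1 can switch to X (16 → 78). Not NE.
(X, L): Player 2 can switch to R (42 → 83). Not NE.
(X, M): Player 1 can switch to W (41 → 95). Not NE.
(X, R): Player 1 can switch to Z (78 → 92). Not NE.
(Y, L): Player 1 can switch to X (31 → 84). Not NE.
(Y, M): Player 1 can switch to W (35 → 95). Not NE.
(The remaining 4 profiles each have a profitable deviation by the same check.)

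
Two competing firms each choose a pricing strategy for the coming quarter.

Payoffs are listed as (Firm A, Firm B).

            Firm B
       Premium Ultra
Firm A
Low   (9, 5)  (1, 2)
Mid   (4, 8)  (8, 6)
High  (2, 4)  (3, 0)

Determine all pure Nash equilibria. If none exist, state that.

(Low, Premium)

Firm A against Premium: payoffs 9, 4, 2 → best response Low.
Firm A against Ultra: payoffs 1, 8, 3 → best response Mid.
Firm B against Low: payoffs 5, 2 → best response Premium.
Firm B against Mid: payoffs 8, 6 → best response Premium.
Firm B against High: payoffs 4, 0 → best response Premium.
Mutual best responses: (Low, Premium).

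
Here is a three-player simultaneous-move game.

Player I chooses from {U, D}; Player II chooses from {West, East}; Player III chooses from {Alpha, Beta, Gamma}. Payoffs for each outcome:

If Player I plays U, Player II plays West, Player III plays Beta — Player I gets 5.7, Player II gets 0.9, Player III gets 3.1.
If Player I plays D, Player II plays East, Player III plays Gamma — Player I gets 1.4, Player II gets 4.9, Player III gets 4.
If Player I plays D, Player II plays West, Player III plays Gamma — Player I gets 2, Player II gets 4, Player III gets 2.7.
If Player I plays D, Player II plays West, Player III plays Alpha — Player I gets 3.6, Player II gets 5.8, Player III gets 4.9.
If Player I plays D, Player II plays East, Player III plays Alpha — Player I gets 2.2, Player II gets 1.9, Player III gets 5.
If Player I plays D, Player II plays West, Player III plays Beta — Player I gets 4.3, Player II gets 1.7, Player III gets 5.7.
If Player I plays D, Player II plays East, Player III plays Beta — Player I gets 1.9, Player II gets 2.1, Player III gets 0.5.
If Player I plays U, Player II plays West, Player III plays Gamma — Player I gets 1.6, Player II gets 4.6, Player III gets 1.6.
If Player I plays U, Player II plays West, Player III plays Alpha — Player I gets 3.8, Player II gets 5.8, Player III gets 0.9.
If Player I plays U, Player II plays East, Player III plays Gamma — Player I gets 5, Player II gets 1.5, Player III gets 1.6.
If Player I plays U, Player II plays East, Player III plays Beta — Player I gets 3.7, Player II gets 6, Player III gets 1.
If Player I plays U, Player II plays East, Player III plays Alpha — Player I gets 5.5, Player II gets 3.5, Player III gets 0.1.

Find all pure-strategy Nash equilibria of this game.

Player I against (West, Alpha): payoffs 3.8, 3.6 → best response U.
Player I against (West, Beta): payoffs 5.7, 4.3 → best response U.
Player I against (West, Gamma): payoffs 1.6, 2 → best response D.
Player I against (East, Alpha): payoffs 5.5, 2.2 → best response U.
Player I against (East, Beta): payoffs 3.7, 1.9 → best response U.
Player I against (East, Gamma): payoffs 5, 1.4 → best response U.
Player II against (U, Alpha): payoffs 5.8, 3.5 → best response West.
Player II against (U, Beta): payoffs 0.9, 6 → best response East.
Player II against (U, Gamma): payoffs 4.6, 1.5 → best response West.
Player II against (D, Alpha): payoffs 5.8, 1.9 → best response West.
Player II against (D, Beta): payoffs 1.7, 2.1 → best response East.
Player II against (D, Gamma): payoffs 4, 4.9 → best response East.
Player III against (U, West): payoffs 0.9, 3.1, 1.6 → best response Beta.
Player III against (U, East): payoffs 0.1, 1, 1.6 → best response Gamma.
Player III against (D, West): payoffs 4.9, 5.7, 2.7 → best response Beta.
Player III against (D, East): payoffs 5, 0.5, 4 → best response Alpha.
No profile is a mutual best response for all players.

This game has no pure Nash equilibrium.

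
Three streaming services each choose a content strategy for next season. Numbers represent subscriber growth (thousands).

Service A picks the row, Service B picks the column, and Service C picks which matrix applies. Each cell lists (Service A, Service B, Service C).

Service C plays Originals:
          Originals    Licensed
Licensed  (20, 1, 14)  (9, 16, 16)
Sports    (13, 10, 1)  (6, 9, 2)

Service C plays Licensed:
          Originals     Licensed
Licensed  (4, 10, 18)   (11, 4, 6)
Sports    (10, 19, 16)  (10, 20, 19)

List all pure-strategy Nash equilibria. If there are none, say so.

(Licensed, Originals, Originals): Service B can switch to Licensed (1 → 16). Not NE.
(Licensed, Originals, Licensed): Service A can switch to Sports (4 → 10). Not NE.
(Licensed, Licensed, Originals): Service A gets 9, best alternative 6; Service B gets 16, best alternative 1; Service C gets 16, best alternative 6. No profitable deviation — NE.
(Licensed, Licensed, Licensed): Service B can switch to Originals (4 → 10). Not NE.
(Sports, Originals, Originals): Service A can switch to Licensed (13 → 20). Not NE.
(Sports, Originals, Licensed): Service B can switch to Licensed (19 → 20). Not NE.
(Sports, Licensed, Originals): Service A can switch to Licensed (6 → 9). Not NE.
(Sports, Licensed, Licensed): Service A can switch to Licensed (10 → 11). Not NE.

The unique pure-strategy Nash equilibrium is (Licensed, Licensed, Originals).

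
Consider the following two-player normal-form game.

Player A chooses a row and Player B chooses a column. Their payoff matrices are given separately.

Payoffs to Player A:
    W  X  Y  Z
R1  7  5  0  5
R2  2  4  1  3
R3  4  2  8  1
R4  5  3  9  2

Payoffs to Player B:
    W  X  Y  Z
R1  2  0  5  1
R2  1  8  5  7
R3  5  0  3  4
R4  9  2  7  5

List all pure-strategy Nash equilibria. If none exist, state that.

No pure-strategy Nash equilibrium.

Check each profile: it is a Nash equilibrium iff no player can strictly gain by switching unilaterally.
(R1, W): Player B can switch to Y (2 → 5). Not NE.
(R1, X): Player B can switch to W (0 → 2). Not NE.
(R1, Y): Player A can switch to R2 (0 → 1). Not NE.
(R1, Z): Player B can switch to W (1 → 2). Not NE.
(R2, W): Player A can switch to R1 (2 → 7). Not NE.
(R2, X): Player A can switch to R1 (4 → 5). Not NE.
(The remaining 10 profiles each have a profitable deviation by the same check.)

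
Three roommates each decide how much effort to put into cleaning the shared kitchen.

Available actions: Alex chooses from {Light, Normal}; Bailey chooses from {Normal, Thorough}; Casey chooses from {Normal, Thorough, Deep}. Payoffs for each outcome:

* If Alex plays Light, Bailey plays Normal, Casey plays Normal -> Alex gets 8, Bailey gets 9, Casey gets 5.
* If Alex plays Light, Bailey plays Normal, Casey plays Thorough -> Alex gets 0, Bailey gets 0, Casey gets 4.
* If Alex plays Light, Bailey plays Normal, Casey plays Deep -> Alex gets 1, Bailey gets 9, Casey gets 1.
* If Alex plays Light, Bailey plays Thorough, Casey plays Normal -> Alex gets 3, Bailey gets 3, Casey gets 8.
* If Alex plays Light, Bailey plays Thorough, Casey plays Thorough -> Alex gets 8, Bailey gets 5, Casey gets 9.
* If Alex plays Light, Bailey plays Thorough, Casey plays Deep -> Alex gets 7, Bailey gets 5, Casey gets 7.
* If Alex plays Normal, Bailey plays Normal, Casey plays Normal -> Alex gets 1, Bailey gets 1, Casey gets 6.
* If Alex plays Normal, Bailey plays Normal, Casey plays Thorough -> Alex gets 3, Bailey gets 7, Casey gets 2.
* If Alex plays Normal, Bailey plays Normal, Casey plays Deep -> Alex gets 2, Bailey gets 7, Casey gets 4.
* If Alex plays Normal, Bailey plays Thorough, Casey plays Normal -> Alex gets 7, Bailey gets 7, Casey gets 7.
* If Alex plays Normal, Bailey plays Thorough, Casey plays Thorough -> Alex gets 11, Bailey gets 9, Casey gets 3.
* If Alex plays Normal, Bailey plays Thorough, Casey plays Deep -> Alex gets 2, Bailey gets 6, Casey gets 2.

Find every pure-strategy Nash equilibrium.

The pure Nash equilibria are (Light, Normal, Normal); (Normal, Thorough, Normal).

Mark each player's best response to every combination of opponents' strategies; a profile where every player is best-responding is a pure Nash equilibrium.
Alex against (Normal, Normal): payoffs 8, 1 → best response Light.
Alex against (Normal, Thorough): payoffs 0, 3 → best response Normal.
Alex against (Normal, Deep): payoffs 1, 2 → best response Normal.
Alex against (Thorough, Normal): payoffs 3, 7 → best response Normal.
Alex against (Thorough, Thorough): payoffs 8, 11 → best response Normal.
Alex against (Thorough, Deep): payoffs 7, 2 → best response Light.
Bailey against (Light, Normal): payoffs 9, 3 → best response Normal.
Bailey against (Light, Thorough): payoffs 0, 5 → best response Thorough.
Bailey against (Light, Deep): payoffs 9, 5 → best response Normal.
Bailey against (Normal, Normal): payoffs 1, 7 → best response Thorough.
Bailey against (Normal, Thorough): payoffs 7, 9 → best response Thorough.
Bailey against (Normal, Deep): payoffs 7, 6 → best response Normal.
Casey against (Light, Normal): payoffs 5, 4, 1 → best response Normal.
Casey against (Light, Thorough): payoffs 8, 9, 7 → best response Thorough.
Casey against (Normal, Normal): payoffs 6, 2, 4 → best response Normal.
Casey against (Normal, Thorough): payoffs 7, 3, 2 → best response Normal.
Mutual best responses: (Light, Normal, Normal); (Normal, Thorough, Normal).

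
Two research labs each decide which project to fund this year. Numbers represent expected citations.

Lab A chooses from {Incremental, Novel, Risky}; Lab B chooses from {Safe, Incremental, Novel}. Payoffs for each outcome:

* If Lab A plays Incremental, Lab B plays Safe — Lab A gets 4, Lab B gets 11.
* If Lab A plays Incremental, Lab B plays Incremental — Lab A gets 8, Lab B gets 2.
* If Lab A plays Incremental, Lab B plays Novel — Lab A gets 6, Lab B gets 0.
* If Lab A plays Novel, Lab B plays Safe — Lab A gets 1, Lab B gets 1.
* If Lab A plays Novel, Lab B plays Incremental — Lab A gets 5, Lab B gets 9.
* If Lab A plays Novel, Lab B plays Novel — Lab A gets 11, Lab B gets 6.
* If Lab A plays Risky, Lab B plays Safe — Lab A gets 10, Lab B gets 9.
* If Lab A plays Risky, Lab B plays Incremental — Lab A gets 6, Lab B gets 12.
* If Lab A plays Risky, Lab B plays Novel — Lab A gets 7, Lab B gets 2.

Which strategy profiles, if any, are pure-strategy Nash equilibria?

There is no pure-strategy Nash equilibrium.

Lab A against Safe: payoffs 4, 1, 10 → best response Risky.
Lab A against Incremental: payoffs 8, 5, 6 → best response Incremental.
Lab A against Novel: payoffs 6, 11, 7 → best response Novel.
Lab B against Incremental: payoffs 11, 2, 0 → best response Safe.
Lab B against Novel: payoffs 1, 9, 6 → best response Incremental.
Lab B against Risky: payoffs 9, 12, 2 → best response Incremental.
No profile is a mutual best response for all players.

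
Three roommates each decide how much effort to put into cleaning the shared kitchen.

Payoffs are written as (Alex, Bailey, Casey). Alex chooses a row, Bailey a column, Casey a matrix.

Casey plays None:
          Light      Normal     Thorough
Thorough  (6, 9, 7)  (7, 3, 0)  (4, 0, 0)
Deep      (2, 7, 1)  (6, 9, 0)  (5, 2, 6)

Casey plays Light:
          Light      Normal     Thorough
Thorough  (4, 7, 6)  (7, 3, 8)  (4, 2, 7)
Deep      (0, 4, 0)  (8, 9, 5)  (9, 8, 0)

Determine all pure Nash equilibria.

(Thorough, Light, None); (Deep, Normal, Light)

Alex against (Light, None): payoffs 6, 2 → best response Thorough.
Alex against (Light, Light): payoffs 4, 0 → best response Thorough.
Alex against (Normal, None): payoffs 7, 6 → best response Thorough.
Alex against (Normal, Light): payoffs 7, 8 → best response Deep.
Alex against (Thorough, None): payoffs 4, 5 → best response Deep.
Alex against (Thorough, Light): payoffs 4, 9 → best response Deep.
Bailey against (Thorough, None): payoffs 9, 3, 0 → best response Light.
Bailey against (Thorough, Light): payoffs 7, 3, 2 → best response Light.
Bailey against (Deep, None): payoffs 7, 9, 2 → best response Normal.
Bailey against (Deep, Light): payoffs 4, 9, 8 → best response Normal.
Casey against (Thorough, Light): payoffs 7, 6 → best response None.
Casey against (Thorough, Normal): payoffs 0, 8 → best response Light.
Casey against (Thorough, Thorough): payoffs 0, 7 → best response Light.
Casey against (Deep, Light): payoffs 1, 0 → best response None.
Casey against (Deep, Normal): payoffs 0, 5 → best response Light.
Casey against (Deep, Thorough): payoffs 6, 0 → best response None.
Mutual best responses: (Thorough, Light, None); (Deep, Normal, Light).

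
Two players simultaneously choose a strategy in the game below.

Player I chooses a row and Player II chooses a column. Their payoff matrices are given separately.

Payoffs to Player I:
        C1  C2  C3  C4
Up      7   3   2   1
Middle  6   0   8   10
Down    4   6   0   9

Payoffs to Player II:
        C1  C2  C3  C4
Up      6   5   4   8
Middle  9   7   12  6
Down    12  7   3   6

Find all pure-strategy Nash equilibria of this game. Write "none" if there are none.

(Up, C1): Player II can switch to C4 (6 → 8). Not NE.
(Up, C2): Player I can switch to Down (3 → 6). Not NE.
(Up, C3): Player I can switch to Middle (2 → 8). Not NE.
(Up, C4): Player I can switch to Middle (1 → 10). Not NE.
(Middle, C1): Player I can switch to Up (6 → 7). Not NE.
(Middle, C2): Player I can switch to Up (0 → 3). Not NE.
(Middle, C3): Player I gets 8, best alternative 2; Player II gets 12, best alternative 9. No profitable deviation — NE.
(The remaining 5 profiles each have a profitable deviation by the same check.)

(Middle, C3)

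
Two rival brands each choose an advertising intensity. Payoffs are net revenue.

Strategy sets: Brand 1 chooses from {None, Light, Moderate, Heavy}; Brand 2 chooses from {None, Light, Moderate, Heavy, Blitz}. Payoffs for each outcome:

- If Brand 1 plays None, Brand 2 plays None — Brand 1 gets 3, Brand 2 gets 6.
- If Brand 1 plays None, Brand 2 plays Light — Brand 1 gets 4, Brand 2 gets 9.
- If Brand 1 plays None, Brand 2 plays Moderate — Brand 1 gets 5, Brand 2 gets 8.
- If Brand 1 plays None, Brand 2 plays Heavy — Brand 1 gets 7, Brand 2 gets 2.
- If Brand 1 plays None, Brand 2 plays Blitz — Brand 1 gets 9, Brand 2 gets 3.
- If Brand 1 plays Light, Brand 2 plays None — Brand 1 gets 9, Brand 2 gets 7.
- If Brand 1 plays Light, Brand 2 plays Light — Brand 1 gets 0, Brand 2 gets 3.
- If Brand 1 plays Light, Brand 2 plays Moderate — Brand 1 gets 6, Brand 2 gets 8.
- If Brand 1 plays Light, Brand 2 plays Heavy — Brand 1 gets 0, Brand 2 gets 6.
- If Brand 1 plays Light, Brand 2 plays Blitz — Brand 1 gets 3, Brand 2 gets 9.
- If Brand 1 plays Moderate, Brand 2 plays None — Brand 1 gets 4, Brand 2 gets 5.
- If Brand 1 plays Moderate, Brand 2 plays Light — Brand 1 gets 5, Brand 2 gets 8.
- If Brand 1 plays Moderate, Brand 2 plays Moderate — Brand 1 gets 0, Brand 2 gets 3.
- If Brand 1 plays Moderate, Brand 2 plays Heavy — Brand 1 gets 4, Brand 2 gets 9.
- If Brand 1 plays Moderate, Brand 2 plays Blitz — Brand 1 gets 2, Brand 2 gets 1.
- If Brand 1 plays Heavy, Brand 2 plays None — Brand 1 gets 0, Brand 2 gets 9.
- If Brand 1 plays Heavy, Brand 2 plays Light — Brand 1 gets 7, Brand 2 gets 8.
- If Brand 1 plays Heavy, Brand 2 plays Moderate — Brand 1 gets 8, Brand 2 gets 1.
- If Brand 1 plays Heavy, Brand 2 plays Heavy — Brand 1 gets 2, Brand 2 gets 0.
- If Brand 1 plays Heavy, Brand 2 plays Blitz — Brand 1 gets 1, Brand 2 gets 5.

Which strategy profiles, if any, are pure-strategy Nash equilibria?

(None, None): Brand 1 can switch to Light (3 → 9). Not NE.
(None, Light): Brand 1 can switch to Moderate (4 → 5). Not NE.
(None, Moderate): Brand 1 can switch to Light (5 → 6). Not NE.
(None, Heavy): Brand 2 can switch to None (2 → 6). Not NE.
(None, Blitz): Brand 2 can switch to None (3 → 6). Not NE.
(Light, None): Brand 2 can switch to Moderate (7 → 8). Not NE.
(Light, Light): Brand 1 can switch to None (0 → 4). Not NE.
(Light, Moderate): Brand 1 can switch to Heavy (6 → 8). Not NE.
(Light, Heavy): Brand 1 can switch to None (0 → 7). Not NE.
(Light, Blitz): Brand 1 can switch to None (3 → 9). Not NE.
(Moderate, None): Brand 1 can switch to Light (4 → 9). Not NE.
(Moderate, Light): Brand 1 can switch to Heavy (5 → 7). Not NE.
(The remaining 8 profiles each have a profitable deviation by the same check.)

This game has no pure Nash equilibrium.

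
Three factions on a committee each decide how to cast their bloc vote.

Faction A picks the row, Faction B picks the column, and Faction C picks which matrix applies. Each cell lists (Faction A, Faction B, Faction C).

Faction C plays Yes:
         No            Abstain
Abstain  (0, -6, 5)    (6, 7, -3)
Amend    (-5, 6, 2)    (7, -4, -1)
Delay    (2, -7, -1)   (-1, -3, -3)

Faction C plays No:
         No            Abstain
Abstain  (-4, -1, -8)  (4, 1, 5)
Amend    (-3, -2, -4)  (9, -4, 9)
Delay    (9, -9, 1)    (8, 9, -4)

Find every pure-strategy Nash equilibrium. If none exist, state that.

Check each profile: it is a Nash equilibrium iff no player can strictly gain by switching unilaterally.
(Abstain, No, Yes): Faction A can switch to Delay (0 → 2). Not NE.
(Abstain, No, No): Faction A can switch to Amend (-4 → -3). Not NE.
(Abstain, Abstain, Yes): Faction A can switch to Amend (6 → 7). Not NE.
(Abstain, Abstain, No): Faction A can switch to Amend (4 → 9). Not NE.
(Amend, No, Yes): Faction A can switch to Abstain (-5 → 0). Not NE.
(Amend, No, No): Faction A can switch to Delay (-3 → 9). Not NE.
(Amend, Abstain, Yes): Faction B can switch to No (-4 → 6). Not NE.
(Amend, Abstain, No): Faction B can switch to No (-4 → -2). Not NE.
(Delay, No, Yes): Faction B can switch to Abstain (-7 → -3). Not NE.
(Delay, No, No): Faction B can switch to Abstain (-9 → 9). Not NE.
(The remaining 2 profiles each have a profitable deviation by the same check.)

none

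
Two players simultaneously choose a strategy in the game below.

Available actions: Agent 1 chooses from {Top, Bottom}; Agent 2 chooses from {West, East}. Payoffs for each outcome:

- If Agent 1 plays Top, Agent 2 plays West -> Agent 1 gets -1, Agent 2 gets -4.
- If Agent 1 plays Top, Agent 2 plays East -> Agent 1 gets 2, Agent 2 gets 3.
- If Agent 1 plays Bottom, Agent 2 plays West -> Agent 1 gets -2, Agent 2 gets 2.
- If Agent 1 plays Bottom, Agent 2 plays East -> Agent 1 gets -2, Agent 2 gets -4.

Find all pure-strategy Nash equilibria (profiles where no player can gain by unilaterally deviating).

Agent 1 against West: payoffs -1, -2 → best response Top.
Agent 1 against East: payoffs 2, -2 → best response Top.
Agent 2 against Top: payoffs -4, 3 → best response East.
Agent 2 against Bottom: payoffs 2, -4 → best response West.
Mutual best responses: (Top, East).

Pure NE: (Top, East)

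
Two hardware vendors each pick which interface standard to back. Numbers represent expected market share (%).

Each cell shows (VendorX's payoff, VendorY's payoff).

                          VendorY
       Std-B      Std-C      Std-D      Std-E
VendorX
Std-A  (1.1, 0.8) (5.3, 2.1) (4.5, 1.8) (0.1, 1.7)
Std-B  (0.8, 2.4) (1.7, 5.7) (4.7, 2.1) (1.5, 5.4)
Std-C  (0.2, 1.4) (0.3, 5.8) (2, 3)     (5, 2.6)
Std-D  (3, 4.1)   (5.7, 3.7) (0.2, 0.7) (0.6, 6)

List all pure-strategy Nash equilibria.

There is no pure-strategy Nash equilibrium.

(Std-A, Std-B): VendorX can switch to Std-D (1.1 → 3). Not NE.
(Std-A, Std-C): VendorX can switch to Std-D (5.3 → 5.7). Not NE.
(Std-A, Std-D): VendorX can switch to Std-B (4.5 → 4.7). Not NE.
(Std-A, Std-E): VendorX can switch to Std-B (0.1 → 1.5). Not NE.
(Std-B, Std-B): VendorX can switch to Std-A (0.8 → 1.1). Not NE.
(Std-B, Std-C): VendorX can switch to Std-A (1.7 → 5.3). Not NE.
(Std-B, Std-D): VendorY can switch to Std-B (2.1 → 2.4). Not NE.
(Std-B, Std-E): VendorX can switch to Std-C (1.5 → 5). Not NE.
(The remaining 8 profiles each have a profitable deviation by the same check.)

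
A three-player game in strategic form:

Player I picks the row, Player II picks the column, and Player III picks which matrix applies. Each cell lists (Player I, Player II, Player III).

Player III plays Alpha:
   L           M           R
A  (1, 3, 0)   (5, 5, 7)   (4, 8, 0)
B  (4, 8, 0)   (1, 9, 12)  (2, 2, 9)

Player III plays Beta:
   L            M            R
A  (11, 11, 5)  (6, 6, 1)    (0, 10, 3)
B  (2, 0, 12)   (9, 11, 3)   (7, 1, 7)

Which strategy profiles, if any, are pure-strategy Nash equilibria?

Check each profile: it is a Nash equilibrium iff no player can strictly gain by switching unilaterally.
(A, L, Alpha): Player I can switch to B (1 → 4). Not NE.
(A, L, Beta): Player I gets 11, best alternative 2; Player II gets 11, best alternative 10; Player III gets 5, best alternative 0. No profitable deviation — NE.
(A, M, Alpha): Player II can switch to R (5 → 8). Not NE.
(A, M, Beta): Player I can switch to B (6 → 9). Not NE.
(A, R, Alpha): Player III can switch to Beta (0 → 3). Not NE.
(A, R, Beta): Player I can switch to B (0 → 7). Not NE.
(B, L, Alpha): Player II can switch to M (8 → 9). Not NE.
(The remaining 5 profiles each have a profitable deviation by the same check.)

(A, L, Beta)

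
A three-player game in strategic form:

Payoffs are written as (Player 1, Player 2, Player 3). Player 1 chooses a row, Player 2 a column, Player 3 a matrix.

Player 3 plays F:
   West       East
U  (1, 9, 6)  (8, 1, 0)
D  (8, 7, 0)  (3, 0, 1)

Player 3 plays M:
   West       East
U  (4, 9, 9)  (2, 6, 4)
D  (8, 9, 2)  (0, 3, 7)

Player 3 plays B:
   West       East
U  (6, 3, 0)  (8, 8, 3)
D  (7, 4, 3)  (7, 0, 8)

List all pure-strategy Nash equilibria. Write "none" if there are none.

Player 1 against (West, F): payoffs 1, 8 → best response D.
Player 1 against (West, M): payoffs 4, 8 → best response D.
Player 1 against (West, B): payoffs 6, 7 → best response D.
Player 1 against (East, F): payoffs 8, 3 → best response U.
Player 1 against (East, M): payoffs 2, 0 → best response U.
Player 1 against (East, B): payoffs 8, 7 → best response U.
Player 2 against (U, F): payoffs 9, 1 → best response West.
Player 2 against (U, M): payoffs 9, 6 → best response West.
Player 2 against (U, B): payoffs 3, 8 → best response East.
Player 2 against (D, F): payoffs 7, 0 → best response West.
Player 2 against (D, M): payoffs 9, 3 → best response West.
Player 2 against (D, B): payoffs 4, 0 → best response West.
Player 3 against (U, West): payoffs 6, 9, 0 → best response M.
Player 3 against (U, East): payoffs 0, 4, 3 → best response M.
Player 3 against (D, West): payoffs 0, 2, 3 → best response B.
Player 3 against (D, East): payoffs 1, 7, 8 → best response B.
Mutual best responses: (D, West, B).

Pure NE: (D, West, B)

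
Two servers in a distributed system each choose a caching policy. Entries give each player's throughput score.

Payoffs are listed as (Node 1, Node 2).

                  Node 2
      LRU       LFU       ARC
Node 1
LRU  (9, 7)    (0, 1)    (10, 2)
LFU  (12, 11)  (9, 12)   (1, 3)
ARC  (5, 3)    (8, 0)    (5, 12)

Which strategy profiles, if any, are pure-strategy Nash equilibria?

(LRU, LRU): Node 1 can switch to LFU (9 → 12). Not NE.
(LRU, LFU): Node 1 can switch to LFU (0 → 9). Not NE.
(LRU, ARC): Node 2 can switch to LRU (2 → 7). Not NE.
(LFU, LRU): Node 2 can switch to LFU (11 → 12). Not NE.
(LFU, LFU): Node 1 gets 9, best alternative 8; Node 2 gets 12, best alternative 11. No profitable deviation — NE.
(LFU, ARC): Node 1 can switch to LRU (1 → 10). Not NE.
(ARC, LRU): Node 1 can switch to LRU (5 → 9). Not NE.
(The remaining 2 profiles each have a profitable deviation by the same check.)

The unique pure-strategy Nash equilibrium is (LFU, LFU).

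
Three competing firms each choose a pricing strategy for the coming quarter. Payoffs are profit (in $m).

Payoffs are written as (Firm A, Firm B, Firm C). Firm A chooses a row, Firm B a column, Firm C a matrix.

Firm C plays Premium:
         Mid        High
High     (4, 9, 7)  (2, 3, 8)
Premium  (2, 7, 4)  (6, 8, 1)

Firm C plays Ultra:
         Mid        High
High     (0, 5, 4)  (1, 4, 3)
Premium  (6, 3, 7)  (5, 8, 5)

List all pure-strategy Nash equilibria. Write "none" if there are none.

For each strategy profile, look for a profitable unilateral deviation.
(High, Mid, Premium): Firm A gets 4, best alternative 2; Firm B gets 9, best alternative 3; Firm C gets 7, best alternative 4. No profitable deviation — NE.
(High, Mid, Ultra): Firm A can switch to Premium (0 → 6). Not NE.
(High, High, Premium): Firm A can switch to Premium (2 → 6). Not NE.
(High, High, Ultra): Firm A can switch to Premium (1 → 5). Not NE.
(Premium, Mid, Premium): Firm A can switch to High (2 → 4). Not NE.
(Premium, Mid, Ultra): Firm B can switch to High (3 → 8). Not NE.
(Premium, High, Premium): Firm C can switch to Ultra (1 → 5). Not NE.
(Premium, High, Ultra): Firm A gets 5, best alternative 1; Firm B gets 8, best alternative 3; Firm C gets 5, best alternative 1. No profitable deviation — NE.

Pure-strategy Nash equilibria: (High, Mid, Premium); (Premium, High, Ultra)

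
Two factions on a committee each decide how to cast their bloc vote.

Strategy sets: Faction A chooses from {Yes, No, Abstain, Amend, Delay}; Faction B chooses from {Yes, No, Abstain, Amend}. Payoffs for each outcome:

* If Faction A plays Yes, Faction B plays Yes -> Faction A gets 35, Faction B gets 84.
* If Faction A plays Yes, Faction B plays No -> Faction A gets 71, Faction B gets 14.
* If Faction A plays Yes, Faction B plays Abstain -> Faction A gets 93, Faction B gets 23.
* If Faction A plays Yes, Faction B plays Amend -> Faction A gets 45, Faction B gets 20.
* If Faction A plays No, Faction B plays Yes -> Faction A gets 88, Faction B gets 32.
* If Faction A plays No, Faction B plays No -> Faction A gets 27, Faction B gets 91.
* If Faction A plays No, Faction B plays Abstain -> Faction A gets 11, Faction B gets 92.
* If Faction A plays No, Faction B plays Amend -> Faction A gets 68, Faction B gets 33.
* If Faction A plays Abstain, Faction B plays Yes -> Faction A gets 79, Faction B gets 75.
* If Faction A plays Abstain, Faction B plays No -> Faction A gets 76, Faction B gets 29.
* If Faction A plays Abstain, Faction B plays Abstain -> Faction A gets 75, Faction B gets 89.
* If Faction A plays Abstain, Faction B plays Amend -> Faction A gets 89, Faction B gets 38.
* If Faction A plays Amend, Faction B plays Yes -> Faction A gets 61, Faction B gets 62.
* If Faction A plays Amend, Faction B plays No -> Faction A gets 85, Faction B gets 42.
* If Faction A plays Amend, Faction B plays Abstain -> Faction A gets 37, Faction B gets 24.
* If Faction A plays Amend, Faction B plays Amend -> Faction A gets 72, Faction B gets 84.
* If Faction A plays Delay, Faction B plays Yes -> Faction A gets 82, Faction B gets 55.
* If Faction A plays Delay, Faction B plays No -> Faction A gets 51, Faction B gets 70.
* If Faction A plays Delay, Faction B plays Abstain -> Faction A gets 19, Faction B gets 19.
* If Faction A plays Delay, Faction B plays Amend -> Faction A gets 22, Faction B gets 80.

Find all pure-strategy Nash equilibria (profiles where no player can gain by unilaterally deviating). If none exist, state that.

There is no pure-strategy Nash equilibrium.

(Yes, Yes): Faction A can switch to No (35 → 88). Not NE.
(Yes, No): Faction A can switch to Abstain (71 → 76). Not NE.
(Yes, Abstain): Faction B can switch to Yes (23 → 84). Not NE.
(Yes, Amend): Faction A can switch to No (45 → 68). Not NE.
(No, Yes): Faction B can switch to No (32 → 91). Not NE.
(No, No): Faction A can switch to Yes (27 → 71). Not NE.
(No, Abstain): Faction A can switch to Yes (11 → 93). Not NE.
(No, Amend): Faction A can switch to Abstain (68 → 89). Not NE.
(The remaining 12 profiles each have a profitable deviation by the same check.)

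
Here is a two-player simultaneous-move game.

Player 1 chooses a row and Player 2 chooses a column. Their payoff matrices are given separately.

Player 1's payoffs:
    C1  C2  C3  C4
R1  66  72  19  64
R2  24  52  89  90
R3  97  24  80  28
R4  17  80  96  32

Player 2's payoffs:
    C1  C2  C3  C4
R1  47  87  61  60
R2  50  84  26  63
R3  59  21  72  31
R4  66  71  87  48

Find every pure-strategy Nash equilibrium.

Pure NE: (R4, C3)

Player 1 against C1: payoffs 66, 24, 97, 17 → best response R3.
Player 1 against C2: payoffs 72, 52, 24, 80 → best response R4.
Player 1 against C3: payoffs 19, 89, 80, 96 → best response R4.
Player 1 against C4: payoffs 64, 90, 28, 32 → best response R2.
Player 2 against R1: payoffs 47, 87, 61, 60 → best response C2.
Player 2 against R2: payoffs 50, 84, 26, 63 → best response C2.
Player 2 against R3: payoffs 59, 21, 72, 31 → best response C3.
Player 2 against R4: payoffs 66, 71, 87, 48 → best response C3.
Mutual best responses: (R4, C3).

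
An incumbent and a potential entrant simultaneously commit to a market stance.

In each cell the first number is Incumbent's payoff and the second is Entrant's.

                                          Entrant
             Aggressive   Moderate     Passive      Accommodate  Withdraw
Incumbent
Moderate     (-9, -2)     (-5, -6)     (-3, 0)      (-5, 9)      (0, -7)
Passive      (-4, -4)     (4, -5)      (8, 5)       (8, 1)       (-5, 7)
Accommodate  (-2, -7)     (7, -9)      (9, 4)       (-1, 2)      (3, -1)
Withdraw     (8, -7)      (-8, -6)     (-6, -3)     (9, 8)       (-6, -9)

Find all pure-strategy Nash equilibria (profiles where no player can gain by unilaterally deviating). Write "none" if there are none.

Pure-strategy Nash equilibria: (Accommodate, Passive), (Withdraw, Accommodate)

Check each profile: it is a Nash equilibrium iff no player can strictly gain by switching unilaterally.
(Moderate, Aggressive): Incumbent can switch to Passive (-9 → -4). Not NE.
(Moderate, Moderate): Incumbent can switch to Passive (-5 → 4). Not NE.
(Moderate, Passive): Incumbent can switch to Passive (-3 → 8). Not NE.
(Moderate, Accommodate): Incumbent can switch to Passive (-5 → 8). Not NE.
(Moderate, Withdraw): Incumbent can switch to Accommodate (0 → 3). Not NE.
(Passive, Aggressive): Incumbent can switch to Accommodate (-4 → -2). Not NE.
(Passive, Moderate): Incumbent can switch to Accommodate (4 → 7). Not NE.
(Passive, Passive): Incumbent can switch to Accommodate (8 → 9). Not NE.
(Passive, Accommodate): Incumbent can switch to Withdraw (8 → 9). Not NE.
(Passive, Withdraw): Incumbent can switch to Moderate (-5 → 0). Not NE.
(Accommodate, Aggressive): Incumbent can switch to Withdraw (-2 → 8). Not NE.
(Accommodate, Moderate): Entrant can switch to Aggressive (-9 → -7). Not NE.
(Accommodate, Passive): Incumbent gets 9, best alternative 8; Entrant gets 4, best alternative 2. No profitable deviation — NE.
(Withdraw, Accommodate): Incumbent gets 9, best alternative 8; Entrant gets 8, best alternative -3. No profitable deviation — NE.
(The remaining 6 profiles each have a profitable deviation by the same check.)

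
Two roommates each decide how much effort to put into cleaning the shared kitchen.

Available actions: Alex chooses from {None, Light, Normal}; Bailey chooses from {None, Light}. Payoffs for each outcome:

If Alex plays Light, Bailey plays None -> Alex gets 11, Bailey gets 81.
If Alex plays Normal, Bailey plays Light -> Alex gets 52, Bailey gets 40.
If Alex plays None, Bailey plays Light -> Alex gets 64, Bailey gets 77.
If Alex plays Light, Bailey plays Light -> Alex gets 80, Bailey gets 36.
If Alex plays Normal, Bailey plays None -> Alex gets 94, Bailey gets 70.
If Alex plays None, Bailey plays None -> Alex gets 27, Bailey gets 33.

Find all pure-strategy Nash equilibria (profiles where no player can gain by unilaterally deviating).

Alex against None: payoffs 27, 11, 94 → best response Normal.
Alex against Light: payoffs 64, 80, 52 → best response Light.
Bailey against None: payoffs 33, 77 → best response Light.
Bailey against Light: payoffs 81, 36 → best response None.
Bailey against Normal: payoffs 70, 40 → best response None.
Mutual best responses: (Normal, None).

(Normal, None)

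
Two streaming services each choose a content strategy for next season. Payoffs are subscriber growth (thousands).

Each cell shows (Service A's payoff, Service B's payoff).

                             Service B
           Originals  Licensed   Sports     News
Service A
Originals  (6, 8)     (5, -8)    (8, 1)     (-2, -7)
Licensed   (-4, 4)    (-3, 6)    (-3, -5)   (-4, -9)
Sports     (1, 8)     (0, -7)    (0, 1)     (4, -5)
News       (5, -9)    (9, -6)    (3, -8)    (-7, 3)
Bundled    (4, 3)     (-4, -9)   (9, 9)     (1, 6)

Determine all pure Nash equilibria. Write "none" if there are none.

The pure Nash equilibria are (Originals, Originals) and (Bundled, Sports).

(Originals, Originals): Service A gets 6, best alternative 5; Service B gets 8, best alternative 1. No profitable deviation — NE.
(Originals, Licensed): Service A can switch to News (5 → 9). Not NE.
(Originals, Sports): Service A can switch to Bundled (8 → 9). Not NE.
(Originals, News): Service A can switch to Sports (-2 → 4). Not NE.
(Licensed, Originals): Service A can switch to Originals (-4 → 6). Not NE.
(Licensed, Licensed): Service A can switch to Originals (-3 → 5). Not NE.
(Licensed, Sports): Service A can switch to Originals (-3 → 8). Not NE.
(Licensed, News): Service A can switch to Originals (-4 → -2). Not NE.
(Sports, Originals): Service A can switch to Originals (1 → 6). Not NE.
(Bundled, Sports): Service A gets 9, best alternative 8; Service B gets 9, best alternative 6. No profitable deviation — NE.
(The remaining 10 profiles each have a profitable deviation by the same check.)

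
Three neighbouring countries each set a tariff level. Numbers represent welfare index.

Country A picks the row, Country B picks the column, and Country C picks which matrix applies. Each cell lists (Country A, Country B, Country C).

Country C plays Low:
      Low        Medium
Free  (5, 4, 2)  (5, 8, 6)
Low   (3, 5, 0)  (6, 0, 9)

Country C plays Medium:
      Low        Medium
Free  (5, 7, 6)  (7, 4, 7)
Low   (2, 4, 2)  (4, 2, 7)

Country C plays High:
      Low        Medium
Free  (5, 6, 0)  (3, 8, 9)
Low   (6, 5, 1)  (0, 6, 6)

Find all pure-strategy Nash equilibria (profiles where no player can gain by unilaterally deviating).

The pure Nash equilibria are (Free, Low, Medium); (Free, Medium, High).

Country A against (Low, Low): payoffs 5, 3 → best response Free.
Country A against (Low, Medium): payoffs 5, 2 → best response Free.
Country A against (Low, High): payoffs 5, 6 → best response Low.
Country A against (Medium, Low): payoffs 5, 6 → best response Low.
Country A against (Medium, Medium): payoffs 7, 4 → best response Free.
Country A against (Medium, High): payoffs 3, 0 → best response Free.
Country B against (Free, Low): payoffs 4, 8 → best response Medium.
Country B against (Free, Medium): payoffs 7, 4 → best response Low.
Country B against (Free, High): payoffs 6, 8 → best response Medium.
Country B against (Low, Low): payoffs 5, 0 → best response Low.
Country B against (Low, Medium): payoffs 4, 2 → best response Low.
Country B against (Low, High): payoffs 5, 6 → best response Medium.
Country C against (Free, Low): payoffs 2, 6, 0 → best response Medium.
Country C against (Free, Medium): payoffs 6, 7, 9 → best response High.
Country C against (Low, Low): payoffs 0, 2, 1 → best response Medium.
Country C against (Low, Medium): payoffs 9, 7, 6 → best response Low.
Mutual best responses: (Free, Low, Medium); (Free, Medium, High).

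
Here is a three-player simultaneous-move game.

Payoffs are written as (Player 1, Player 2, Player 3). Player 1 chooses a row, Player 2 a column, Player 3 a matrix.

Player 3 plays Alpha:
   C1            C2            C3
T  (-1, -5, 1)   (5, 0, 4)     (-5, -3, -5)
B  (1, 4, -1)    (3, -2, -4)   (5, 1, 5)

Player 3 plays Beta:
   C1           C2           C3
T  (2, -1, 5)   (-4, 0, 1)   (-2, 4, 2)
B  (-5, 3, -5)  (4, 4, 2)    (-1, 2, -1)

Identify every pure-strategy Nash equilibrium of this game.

(T, C2, Alpha); (B, C1, Alpha); (B, C2, Beta)

For each strategy profile, look for a profitable unilateral deviation.
(T, C1, Alpha): Player 1 can switch to B (-1 → 1). Not NE.
(T, C1, Beta): Player 2 can switch to C2 (-1 → 0). Not NE.
(T, C2, Alpha): Player 1 gets 5, best alternative 3; Player 2 gets 0, best alternative -3; Player 3 gets 4, best alternative 1. No profitable deviation — NE.
(T, C2, Beta): Player 1 can switch to B (-4 → 4). Not NE.
(T, C3, Alpha): Player 1 can switch to B (-5 → 5). Not NE.
(T, C3, Beta): Player 1 can switch to B (-2 → -1). Not NE.
(B, C1, Alpha): Player 1 gets 1, best alternative -1; Player 2 gets 4, best alternative 1; Player 3 gets -1, best alternative -5. No profitable deviation — NE.
(B, C1, Beta): Player 1 can switch to T (-5 → 2). Not NE.
(B, C2, Alpha): Player 1 can switch to T (3 → 5). Not NE.
(B, C2, Beta): Player 1 gets 4, best alternative -4; Player 2 gets 4, best alternative 3; Player 3 gets 2, best alternative -4. No profitable deviation — NE.
(B, C3, Alpha): Player 2 can switch to C1 (1 → 4). Not NE.
(B, C3, Beta): Player 2 can switch to C1 (2 → 3). Not NE.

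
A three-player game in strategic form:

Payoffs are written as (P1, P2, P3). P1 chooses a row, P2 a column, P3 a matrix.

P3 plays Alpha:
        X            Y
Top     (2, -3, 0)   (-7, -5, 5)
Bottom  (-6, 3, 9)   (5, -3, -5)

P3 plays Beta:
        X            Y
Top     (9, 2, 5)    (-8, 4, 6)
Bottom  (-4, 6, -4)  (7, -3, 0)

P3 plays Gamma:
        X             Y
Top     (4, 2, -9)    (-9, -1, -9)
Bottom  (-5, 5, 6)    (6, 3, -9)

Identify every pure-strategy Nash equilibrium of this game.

Check each profile: it is a Nash equilibrium iff no player can strictly gain by switching unilaterally.
(Top, X, Alpha): P3 can switch to Beta (0 → 5). Not NE.
(Top, X, Beta): P2 can switch to Y (2 → 4). Not NE.
(Top, X, Gamma): P3 can switch to Alpha (-9 → 0). Not NE.
(Top, Y, Alpha): P1 can switch to Bottom (-7 → 5). Not NE.
(Top, Y, Beta): P1 can switch to Bottom (-8 → 7). Not NE.
(Top, Y, Gamma): P1 can switch to Bottom (-9 → 6). Not NE.
(Bottom, X, Alpha): P1 can switch to Top (-6 → 2). Not NE.
(Bottom, X, Beta): P1 can switch to Top (-4 → 9). Not NE.
(Bottom, X, Gamma): P1 can switch to Top (-5 → 4). Not NE.
(Bottom, Y, Alpha): P2 can switch to X (-3 → 3). Not NE.
(The remaining 2 profiles each have a profitable deviation by the same check.)

none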